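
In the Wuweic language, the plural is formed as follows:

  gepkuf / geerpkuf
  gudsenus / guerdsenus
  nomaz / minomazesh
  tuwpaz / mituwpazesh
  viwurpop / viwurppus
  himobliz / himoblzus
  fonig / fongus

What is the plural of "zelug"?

zeerlug

nomaz and himobliz both end in -z yet inflect differently (minomazesh, himoblzus), so the final letter is not what conditions the rule; the last vowel is.
"zelug" has last vowel 'u'. The stems whose last vowel is 'u' (gepkuf → geerpkuf, gudsenus → guerdsenus) insert -er- after the first vowel.
The other patterns: stems whose last vowel is 'a' add mi- … -esh around the stem; stems whose last vowel is 'i' or 'o' delete the last vowel and add -us.
So zelug → zeerlug.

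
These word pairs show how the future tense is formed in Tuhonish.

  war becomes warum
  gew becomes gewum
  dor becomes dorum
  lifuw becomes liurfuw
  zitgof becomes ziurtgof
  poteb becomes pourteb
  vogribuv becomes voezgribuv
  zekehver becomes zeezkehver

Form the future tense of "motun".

mourtun

gew and lifuw both end in -w yet inflect differently (gewum, liurfuw), so the final letter is not what conditions the rule; the number of vowels is.
"motun" has 2 vowels. The stems with 2 vowels (lifuw → liurfuw, zitgof → ziurtgof, poteb → pourteb) insert -ur- after the first vowel.
So motun → mourtun.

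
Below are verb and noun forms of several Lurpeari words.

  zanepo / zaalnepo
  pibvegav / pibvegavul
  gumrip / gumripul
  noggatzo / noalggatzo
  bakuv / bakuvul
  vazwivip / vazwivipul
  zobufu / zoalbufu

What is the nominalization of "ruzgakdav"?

bakuv and zobufu both have last vowel 'u' yet inflect differently (bakuvul, zoalbufu), so the last vowel is not what conditions the rule; whether the stem ends in a vowel or a consonant is.
"ruzgakdav" ends in a consonant. The stems ending in a consonant (pibvegav → pibvegavul, bakuv → bakuvul, vazwivip → vazwivipul) add -ul.
So ruzgakdav → ruzgakdavul.

ruzgakdavul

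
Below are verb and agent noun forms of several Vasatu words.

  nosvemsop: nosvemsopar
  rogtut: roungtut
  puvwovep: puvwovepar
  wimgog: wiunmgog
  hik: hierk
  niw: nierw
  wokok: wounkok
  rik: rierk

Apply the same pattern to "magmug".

"magmug" has 2 vowels. The stems with 2 vowels (rogtut → roungtut, wokok → wounkok, wimgog → wiunmgog) insert -un- after the first vowel.
So magmug → maungmug.

maungmug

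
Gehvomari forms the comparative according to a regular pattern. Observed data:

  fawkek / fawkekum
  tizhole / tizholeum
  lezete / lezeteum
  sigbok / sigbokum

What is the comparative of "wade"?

Every pair shown (fawkek → fawkekum, tizhole → tizholeum, lezete → lezeteum, …) follows the same rule: add -um.
So wade → wadeum.

wadeum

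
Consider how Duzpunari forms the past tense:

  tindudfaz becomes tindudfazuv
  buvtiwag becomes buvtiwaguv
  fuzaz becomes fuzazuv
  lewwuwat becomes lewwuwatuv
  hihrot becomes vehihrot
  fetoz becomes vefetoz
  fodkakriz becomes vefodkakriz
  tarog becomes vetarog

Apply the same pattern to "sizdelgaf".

sizdelgafuv

"sizdelgaf" has last vowel 'a'. The stems whose last vowel is 'a' (tindudfaz → tindudfazuv, buvtiwag → buvtiwaguv, fuzaz → fuzazuv) add -uv.
So sizdelgaf → sizdelgafuv.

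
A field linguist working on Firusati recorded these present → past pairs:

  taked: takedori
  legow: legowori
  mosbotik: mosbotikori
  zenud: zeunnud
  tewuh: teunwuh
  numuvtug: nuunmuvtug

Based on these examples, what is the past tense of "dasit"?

zenud and taked both end in -d yet inflect differently (zeunnud, takedori), so the final letter is not what conditions the rule; the last vowel is.
"dasit" has last vowel 'i'. The one such stem in the data (mosbotik → mosbotikori) adds -ori, so the same rule applies.
So dasit → dasitori.

dasitori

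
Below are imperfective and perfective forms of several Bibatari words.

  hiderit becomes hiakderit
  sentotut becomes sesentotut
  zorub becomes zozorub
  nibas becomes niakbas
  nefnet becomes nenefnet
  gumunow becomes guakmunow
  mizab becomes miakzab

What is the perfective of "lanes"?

sentotut and hiderit both end in -t yet inflect differently (sesentotut, hiakderit), so the final letter is not what conditions the rule; the last vowel is.
"lanes" has last vowel 'e'. The one such stem in the data (nefnet → nenefnet) repeats the first consonant+vowel as a prefix (as do sentotut, zorub), so the same rule applies.
So lanes → lalanes.

lalanes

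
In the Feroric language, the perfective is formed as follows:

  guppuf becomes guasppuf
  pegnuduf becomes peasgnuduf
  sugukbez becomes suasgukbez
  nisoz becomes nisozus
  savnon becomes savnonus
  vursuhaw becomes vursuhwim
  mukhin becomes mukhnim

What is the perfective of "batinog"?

sugukbez and nisoz both end in -z yet inflect differently (suasgukbez, nisozus), so the final letter is not what conditions the rule; the last vowel is.
"batinog" has last vowel 'o'. The stems whose last vowel is 'o' (nisoz → nisozus, savnon → savnonus) add -us.
So batinog → batinogus.

batinogus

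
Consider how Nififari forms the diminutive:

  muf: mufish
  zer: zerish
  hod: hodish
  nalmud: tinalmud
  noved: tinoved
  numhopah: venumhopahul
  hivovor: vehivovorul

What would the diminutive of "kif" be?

kifish

hod and nalmud both end in -d yet inflect differently (hodish, tinalmud), so the final letter is not what conditions the rule; the number of vowels is.
"kif" has 1 vowel. The stems with 1 vowel (muf → mufish, zer → zerish, hod → hodish) add -ish.
The other patterns: stems with 2 vowels add the prefix ti-; stems with 3 vowels add ve- … -ul around the stem.
So kif → kifish.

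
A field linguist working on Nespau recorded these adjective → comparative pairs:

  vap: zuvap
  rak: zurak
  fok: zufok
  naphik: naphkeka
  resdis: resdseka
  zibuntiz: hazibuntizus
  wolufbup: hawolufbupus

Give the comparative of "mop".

zumop

rak and naphik both end in -k yet inflect differently (zurak, naphkeka), so the final letter is not what conditions the rule; the number of vowels is.
"mop" has 1 vowel. The stems with 1 vowel (vap → zuvap, rak → zurak, fok → zufok) add the prefix zu-.
The other patterns: stems with 2 vowels delete the last vowel and add -eka; stems with 3 vowels add ha- … -us around the stem.
So mop → zumop.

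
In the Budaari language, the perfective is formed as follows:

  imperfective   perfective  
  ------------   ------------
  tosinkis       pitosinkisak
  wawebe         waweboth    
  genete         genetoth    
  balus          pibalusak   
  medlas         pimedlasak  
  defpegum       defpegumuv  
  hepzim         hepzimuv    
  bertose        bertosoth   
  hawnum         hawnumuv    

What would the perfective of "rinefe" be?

"rinefe" ends in -e. The stems ending in -e (genete → genetoth, bertose → bertosoth, wawebe → waweboth) drop the final letter and add -oth.
The other patterns: stems ending in -m add -uv; stems ending in -s add pi- … -ak around the stem.
So rinefe → rinefoth.

rinefoth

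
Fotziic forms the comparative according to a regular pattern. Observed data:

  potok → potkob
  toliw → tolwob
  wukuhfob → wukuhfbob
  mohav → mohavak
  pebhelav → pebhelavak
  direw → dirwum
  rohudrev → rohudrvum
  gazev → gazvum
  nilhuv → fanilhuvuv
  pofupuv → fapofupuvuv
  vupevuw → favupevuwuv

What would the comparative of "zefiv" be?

"zefiv" has last vowel 'i'. The one such stem in the data (toliw → tolwob) deletes the last vowel and adds -ob (as do potok, wukuhfob), so the same rule applies.
The other patterns: stems whose last vowel is 'a' add -ak; stems whose last vowel is 'e' delete the last vowel and add -um; stems whose last vowel is 'u' add fa- … -uv around the stem.
So zefiv → zefvob.

zefvob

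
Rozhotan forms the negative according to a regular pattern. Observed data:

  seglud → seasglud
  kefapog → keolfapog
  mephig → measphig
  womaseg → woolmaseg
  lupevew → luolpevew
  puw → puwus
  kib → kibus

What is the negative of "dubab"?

mephig and womaseg both end in -g yet inflect differently (measphig, woolmaseg), so the final letter is not what conditions the rule; the number of vowels is.
"dubab" has 2 vowels. The stems with 2 vowels (seglud → seasglud, mephig → measphig) insert -as- after the first vowel.
The other patterns: stems with 1 vowel add -us; stems with 3 vowels insert -ol- after the first vowel.
So dubab → duasbab.

duasbab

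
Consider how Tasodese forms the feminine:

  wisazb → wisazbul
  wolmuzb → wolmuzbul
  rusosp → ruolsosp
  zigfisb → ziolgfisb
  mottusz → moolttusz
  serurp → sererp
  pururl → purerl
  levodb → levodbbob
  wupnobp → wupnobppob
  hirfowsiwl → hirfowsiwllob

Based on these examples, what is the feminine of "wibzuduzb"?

wisazb and zigfisb both end in -b yet inflect differently (wisazbul, ziolgfisb), so the final letter is not what conditions the rule; the second-to-last letter is.
"wibzuduzb" has second-to-last letter 'z'. The stems whose second-to-last letter is 'z' (wisazb → wisazbul, wolmuzb → wolmuzbul) add -ul.
The other patterns: stems whose second-to-last letter is 's' insert -ol- after the first vowel; stems whose second-to-last letter is 'r' change the last vowel to 'e'; stems whose second-to-last letter is 'b', 'd' or 'w' double the final consonant and add -ob.
So wibzuduzb → wibzuduzbul.

wibzuduzbul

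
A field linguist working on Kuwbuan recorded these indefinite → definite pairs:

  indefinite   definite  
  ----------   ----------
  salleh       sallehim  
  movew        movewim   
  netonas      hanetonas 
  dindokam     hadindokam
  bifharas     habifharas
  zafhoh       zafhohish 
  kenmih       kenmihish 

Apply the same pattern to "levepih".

levepihish

salleh and zafhoh both end in -h yet inflect differently (sallehim, zafhohish), so the final letter is not what conditions the rule; the last vowel is.
"levepih" has last vowel 'i'. The one such stem in the data (kenmih → kenmihish) adds -ish, so the same rule applies.
The other patterns: stems whose last vowel is 'e' add -im; stems whose last vowel is 'a' add the prefix ha-.
So levepih → levepihish.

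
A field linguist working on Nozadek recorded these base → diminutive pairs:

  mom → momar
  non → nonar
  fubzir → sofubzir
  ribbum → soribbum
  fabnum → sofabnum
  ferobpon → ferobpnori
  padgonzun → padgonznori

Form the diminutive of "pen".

penar

"pen" has 1 vowel. The stems with 1 vowel (mom → momar, non → nonar) add -ar.
So pen → penar.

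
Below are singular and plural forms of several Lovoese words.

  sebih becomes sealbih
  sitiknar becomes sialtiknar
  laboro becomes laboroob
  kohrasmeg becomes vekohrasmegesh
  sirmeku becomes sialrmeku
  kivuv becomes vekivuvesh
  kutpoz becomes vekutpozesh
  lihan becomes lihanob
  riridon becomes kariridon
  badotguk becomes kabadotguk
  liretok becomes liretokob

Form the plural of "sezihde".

sealzihde

liretok and badotguk both end in -k yet inflect differently (liretokob, kabadotguk), so the final letter is not what conditions the rule; the first letter is.
"sezihde" begins with s-. The stems beginning with s- (sebih → sealbih, sitiknar → sialtiknar, sirmeku → sialrmeku) insert -al- after the first vowel.
So sezihde → sealzihde.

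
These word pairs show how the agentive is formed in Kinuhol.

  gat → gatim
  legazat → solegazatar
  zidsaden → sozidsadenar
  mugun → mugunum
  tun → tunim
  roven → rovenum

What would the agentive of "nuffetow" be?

"nuffetow" has 3 vowels. The stems with 3 vowels (zidsaden → sozidsadenar, legazat → solegazatar) add so- … -ar around the stem.
So nuffetow → sonuffetowar.

sonuffetowar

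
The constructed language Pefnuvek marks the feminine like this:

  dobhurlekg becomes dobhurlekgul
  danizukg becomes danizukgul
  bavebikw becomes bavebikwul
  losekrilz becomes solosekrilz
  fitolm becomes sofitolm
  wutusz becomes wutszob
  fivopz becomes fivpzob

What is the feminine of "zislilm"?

sozislilm

losekrilz and wutusz both end in -z yet inflect differently (solosekrilz, wutszob), so the final letter is not what conditions the rule; the second-to-last letter is.
"zislilm" has second-to-last letter 'l'. The stems whose second-to-last letter is 'l' (losekrilz → solosekrilz, fitolm → sofitolm) add the prefix so-.
The other patterns: stems whose second-to-last letter is 'k' add -ul; stems whose second-to-last letter is 'p' or 's' delete the last vowel and add -ob.
So zislilm → sozislilm.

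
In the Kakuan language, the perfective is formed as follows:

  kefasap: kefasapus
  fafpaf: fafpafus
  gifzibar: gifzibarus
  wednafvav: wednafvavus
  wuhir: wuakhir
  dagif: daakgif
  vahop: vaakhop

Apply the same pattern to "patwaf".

patwafus

gifzibar and wuhir both end in -r yet inflect differently (gifzibarus, wuakhir), so the final letter is not what conditions the rule; the last vowel is.
"patwaf" has last vowel 'a'. The stems whose last vowel is 'a' (kefasap → kefasapus, fafpaf → fafpafus, gifzibar → gifzibarus) add -us.
So patwaf → patwafus.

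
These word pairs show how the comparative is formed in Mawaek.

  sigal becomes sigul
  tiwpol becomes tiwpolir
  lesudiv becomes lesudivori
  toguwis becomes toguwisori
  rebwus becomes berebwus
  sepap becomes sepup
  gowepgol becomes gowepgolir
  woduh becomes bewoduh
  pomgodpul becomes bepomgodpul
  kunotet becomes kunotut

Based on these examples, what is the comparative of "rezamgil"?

rebwus and toguwis both end in -s yet inflect differently (berebwus, toguwisori), so the final letter is not what conditions the rule; the last vowel is.
"rezamgil" has last vowel 'i'. The stems whose last vowel is 'i' (lesudiv → lesudivori, toguwis → toguwisori) add -ori.
The other patterns: stems whose last vowel is 'u' add the prefix be-; stems whose last vowel is 'o' add -ir; stems whose last vowel is 'a' or 'e' change the last vowel to 'u'.
So rezamgil → rezamgilori.

rezamgilori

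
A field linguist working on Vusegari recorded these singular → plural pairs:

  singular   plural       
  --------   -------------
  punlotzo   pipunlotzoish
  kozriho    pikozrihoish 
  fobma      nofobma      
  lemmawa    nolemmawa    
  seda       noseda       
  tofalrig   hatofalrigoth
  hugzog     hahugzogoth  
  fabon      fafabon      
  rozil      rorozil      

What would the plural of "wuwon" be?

"wuwon" ends in -n. The one such stem in the data (fabon → fafabon) repeats the first consonant+vowel as a prefix (as does rozil), so the same rule applies.
The other patterns: stems ending in -o add pi- … -ish around the stem; stems ending in -a add the prefix no-; stems ending in -g add ha- … -oth around the stem.
So wuwon → wuwuwon.

wuwuwon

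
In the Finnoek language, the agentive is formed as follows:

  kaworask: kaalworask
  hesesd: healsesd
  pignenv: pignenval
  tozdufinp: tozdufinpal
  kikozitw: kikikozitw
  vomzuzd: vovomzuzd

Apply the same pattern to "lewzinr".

hesesd and vomzuzd both end in -d yet inflect differently (healsesd, vovomzuzd), so the final letter is not what conditions the rule; the second-to-last letter is.
"lewzinr" has second-to-last letter 'n'. The stems whose second-to-last letter is 'n' (pignenv → pignenval, tozdufinp → tozdufinpal) add -al.
So lewzinr → lewzinral.

lewzinral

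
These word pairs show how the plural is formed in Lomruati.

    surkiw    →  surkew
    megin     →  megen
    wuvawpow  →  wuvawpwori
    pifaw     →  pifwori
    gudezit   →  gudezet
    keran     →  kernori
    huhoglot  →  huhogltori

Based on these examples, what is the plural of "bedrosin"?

bedrosen

"bedrosin" has last vowel 'i'. The stems whose last vowel is 'i' (megin → megen, gudezit → gudezet, surkiw → surkew) change the last vowel to 'e'.
So bedrosin → bedrosen.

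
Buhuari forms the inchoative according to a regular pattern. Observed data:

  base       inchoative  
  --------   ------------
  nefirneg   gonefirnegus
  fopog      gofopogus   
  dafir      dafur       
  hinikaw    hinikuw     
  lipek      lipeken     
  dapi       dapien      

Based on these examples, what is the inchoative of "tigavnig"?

"tigavnig" ends in -g. The stems ending in -g (nefirneg → gonefirnegus, fopog → gofopogus) add go- … -us around the stem.
So tigavnig → gotigavnigus.

gotigavnigus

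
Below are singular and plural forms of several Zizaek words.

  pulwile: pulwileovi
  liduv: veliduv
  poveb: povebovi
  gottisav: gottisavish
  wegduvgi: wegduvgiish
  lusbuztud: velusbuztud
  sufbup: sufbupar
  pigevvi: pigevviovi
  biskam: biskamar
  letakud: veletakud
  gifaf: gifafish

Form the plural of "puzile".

pigevvi and wegduvgi both end in -i yet inflect differently (pigevviovi, wegduvgiish), so the final letter is not what conditions the rule; the first letter is.
"puzile" begins with p-. The stems beginning with p- (pulwile → pulwileovi, poveb → povebovi, pigevvi → pigevviovi) add -ovi.
The other patterns: stems beginning with l- add the prefix ve-; stems beginning with g- or w- add -ish; stems beginning with b- or s- add -ar.
So puzile → puzileovi.

puzileovi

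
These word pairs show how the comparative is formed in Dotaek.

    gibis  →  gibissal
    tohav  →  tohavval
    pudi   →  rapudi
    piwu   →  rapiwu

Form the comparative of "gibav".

gibavval

gibis and pudi both have last vowel 'i' yet inflect differently (gibissal, rapudi), so the last vowel is not what conditions the rule; whether the stem ends in a vowel or a consonant is.
"gibav" ends in a consonant. The stems ending in a consonant (gibis → gibissal, tohav → tohavval) double the final consonant and add -al.
So gibav → gibavval.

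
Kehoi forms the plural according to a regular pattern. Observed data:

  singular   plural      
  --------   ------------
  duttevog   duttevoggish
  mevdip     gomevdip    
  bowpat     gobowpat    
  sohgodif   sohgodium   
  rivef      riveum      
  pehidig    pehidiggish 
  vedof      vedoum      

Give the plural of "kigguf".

kigguum

vedof and duttevog both have last vowel 'o' yet inflect differently (vedoum, duttevoggish), so the last vowel is not what conditions the rule; the final letter is.
"kigguf" ends in -f. The stems ending in -f (sohgodif → sohgodium, rivef → riveum, vedof → vedoum) drop the final letter and add -um.
So kigguf → kigguum.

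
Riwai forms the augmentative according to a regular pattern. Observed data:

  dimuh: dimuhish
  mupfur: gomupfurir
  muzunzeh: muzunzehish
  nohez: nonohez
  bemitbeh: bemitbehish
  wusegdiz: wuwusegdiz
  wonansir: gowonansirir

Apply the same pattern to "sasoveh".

sasovehish

"sasoveh" ends in -h. The stems ending in -h (dimuh → dimuhish, muzunzeh → muzunzehish, bemitbeh → bemitbehish) add -ish.
The other patterns: stems ending in -z repeat the first consonant+vowel as a prefix; stems ending in -r add go- … -ir around the stem.
So sasoveh → sasovehish.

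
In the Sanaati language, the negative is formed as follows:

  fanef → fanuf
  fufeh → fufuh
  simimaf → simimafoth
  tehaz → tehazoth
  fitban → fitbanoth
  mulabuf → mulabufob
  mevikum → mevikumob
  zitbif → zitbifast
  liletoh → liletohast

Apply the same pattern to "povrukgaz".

povrukgazoth

fanef and simimaf both end in -f yet inflect differently (fanuf, simimafoth), so the final letter is not what conditions the rule; the last vowel is.
"povrukgaz" has last vowel 'a'. The stems whose last vowel is 'a' (simimaf → simimafoth, tehaz → tehazoth, fitban → fitbanoth) add -oth.
The other patterns: stems whose last vowel is 'e' change the last vowel to 'u'; stems whose last vowel is 'u' add -ob; stems whose last vowel is 'i' or 'o' add -ast.
So povrukgaz → povrukgazoth.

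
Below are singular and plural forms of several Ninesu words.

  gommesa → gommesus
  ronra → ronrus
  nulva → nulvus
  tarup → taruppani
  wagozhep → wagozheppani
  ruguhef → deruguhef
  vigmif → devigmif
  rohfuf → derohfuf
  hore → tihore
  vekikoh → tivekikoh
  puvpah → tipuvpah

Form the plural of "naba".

nabus

wagozhep and ruguhef both have last vowel 'e' yet inflect differently (wagozheppani, deruguhef), so the last vowel is not what conditions the rule; the final letter is.
"naba" ends in -a. The stems ending in -a (gommesa → gommesus, ronra → ronrus, nulva → nulvus) drop the final letter and add -us.
The other patterns: stems ending in -p double the final consonant and add -ani; stems ending in -f add the prefix de-; stems ending in -e or -h add the prefix ti-.
So naba → nabus.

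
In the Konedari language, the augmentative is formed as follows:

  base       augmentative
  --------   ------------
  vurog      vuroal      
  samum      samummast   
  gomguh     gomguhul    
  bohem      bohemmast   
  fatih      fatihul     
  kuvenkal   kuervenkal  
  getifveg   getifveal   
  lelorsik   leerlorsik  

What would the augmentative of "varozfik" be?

vaerrozfik

"varozfik" ends in -k. The one such stem in the data (lelorsik → leerlorsik) inserts -er- after the first vowel (as does kuvenkal), so the same rule applies.
So varozfik → vaerrozfik.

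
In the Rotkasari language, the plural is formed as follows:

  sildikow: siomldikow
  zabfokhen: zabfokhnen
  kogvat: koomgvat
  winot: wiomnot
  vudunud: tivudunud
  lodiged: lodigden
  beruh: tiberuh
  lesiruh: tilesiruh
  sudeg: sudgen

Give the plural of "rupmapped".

vudunud and lodiged both end in -d yet inflect differently (tivudunud, lodigden), so the final letter is not what conditions the rule; the last vowel is.
"rupmapped" has last vowel 'e'. The stems whose last vowel is 'e' (lodiged → lodigden, sudeg → sudgen, zabfokhen → zabfokhnen) delete the last vowel and add -en.
So rupmapped → rupmappden.

rupmappden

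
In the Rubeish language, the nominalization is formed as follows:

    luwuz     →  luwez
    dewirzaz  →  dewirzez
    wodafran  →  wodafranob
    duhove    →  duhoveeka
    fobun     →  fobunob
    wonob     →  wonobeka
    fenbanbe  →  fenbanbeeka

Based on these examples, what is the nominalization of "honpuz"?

honpez

"honpuz" ends in -z. The stems ending in -z (luwuz → luwez, dewirzaz → dewirzez) change the last vowel to 'e'.
So honpuz → honpez.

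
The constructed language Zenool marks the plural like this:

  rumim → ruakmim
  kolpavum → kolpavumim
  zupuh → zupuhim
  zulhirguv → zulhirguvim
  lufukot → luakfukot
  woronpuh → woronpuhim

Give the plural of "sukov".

kolpavum and rumim both end in -m yet inflect differently (kolpavumim, ruakmim), so the final letter is not what conditions the rule; the last vowel is.
"sukov" has last vowel 'o'. The one such stem in the data (lufukot → luakfukot) inserts -ak- after the first vowel (as does rumim), so the same rule applies.
So sukov → suakkov.

suakkov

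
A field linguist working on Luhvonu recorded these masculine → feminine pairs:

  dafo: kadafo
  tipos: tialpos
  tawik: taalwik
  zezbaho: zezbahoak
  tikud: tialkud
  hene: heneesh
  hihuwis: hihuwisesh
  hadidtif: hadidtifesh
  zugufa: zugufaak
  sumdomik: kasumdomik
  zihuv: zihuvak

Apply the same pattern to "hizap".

hizapesh

hihuwis and tipos both end in -s yet inflect differently (hihuwisesh, tialpos), so the final letter is not what conditions the rule; the first letter is.
"hizap" begins with h-. The stems beginning with h- (hene → heneesh, hihuwis → hihuwisesh, hadidtif → hadidtifesh) add -esh.
So hizap → hizapesh.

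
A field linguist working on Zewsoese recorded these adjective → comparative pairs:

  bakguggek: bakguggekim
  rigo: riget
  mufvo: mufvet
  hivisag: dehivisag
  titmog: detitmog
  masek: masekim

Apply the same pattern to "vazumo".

vazumet

"vazumo" ends in -o. The stems ending in -o (rigo → riget, mufvo → mufvet) drop the final letter and add -et.
The other patterns: stems ending in -g add the prefix de-; stems ending in -k add -im.
So vazumo → vazumet.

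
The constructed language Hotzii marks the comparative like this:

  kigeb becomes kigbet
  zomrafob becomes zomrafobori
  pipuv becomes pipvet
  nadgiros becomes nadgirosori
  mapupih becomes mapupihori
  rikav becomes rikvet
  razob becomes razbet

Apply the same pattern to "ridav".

razob and zomrafob both end in -b yet inflect differently (razbet, zomrafobori), so the final letter is not what conditions the rule; the number of vowels is.
"ridav" has 2 vowels. The stems with 2 vowels (razob → razbet, pipuv → pipvet, rikav → rikvet) delete the last vowel and add -et.
So ridav → ridvet.

ridvet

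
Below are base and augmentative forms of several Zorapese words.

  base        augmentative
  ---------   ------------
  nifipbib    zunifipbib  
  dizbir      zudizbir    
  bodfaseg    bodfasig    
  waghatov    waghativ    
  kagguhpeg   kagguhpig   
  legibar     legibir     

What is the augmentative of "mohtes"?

"mohtes" has last vowel 'e'. The stems whose last vowel is 'e' (bodfaseg → bodfasig, kagguhpeg → kagguhpig) change the last vowel to 'i'.
The other pattern: stems whose last vowel is 'i' add the prefix zu-.
So mohtes → mohtis.

mohtis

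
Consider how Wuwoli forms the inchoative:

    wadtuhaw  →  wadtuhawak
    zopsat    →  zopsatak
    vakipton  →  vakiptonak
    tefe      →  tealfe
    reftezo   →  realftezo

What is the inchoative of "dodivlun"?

vakipton and reftezo both have last vowel 'o' yet inflect differently (vakiptonak, realftezo), so the last vowel is not what conditions the rule; whether the stem ends in a vowel or a consonant is.
"dodivlun" ends in a consonant. The stems ending in a consonant (wadtuhaw → wadtuhawak, zopsat → zopsatak, vakipton → vakiptonak) add -ak.
So dodivlun → dodivlunak.

dodivlunak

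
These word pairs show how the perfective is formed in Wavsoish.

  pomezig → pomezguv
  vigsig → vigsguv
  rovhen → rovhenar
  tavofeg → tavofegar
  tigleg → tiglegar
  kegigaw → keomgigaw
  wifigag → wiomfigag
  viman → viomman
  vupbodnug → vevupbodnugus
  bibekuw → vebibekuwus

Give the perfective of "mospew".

mospewar

pomezig and tavofeg both end in -g yet inflect differently (pomezguv, tavofegar), so the final letter is not what conditions the rule; the last vowel is.
"mospew" has last vowel 'e'. The stems whose last vowel is 'e' (rovhen → rovhenar, tavofeg → tavofegar, tigleg → tiglegar) add -ar.
So mospew → mospewar.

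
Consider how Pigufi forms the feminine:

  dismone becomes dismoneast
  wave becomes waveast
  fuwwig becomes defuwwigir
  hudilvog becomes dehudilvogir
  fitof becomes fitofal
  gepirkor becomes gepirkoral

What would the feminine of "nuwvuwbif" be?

hudilvog and fitof both have last vowel 'o' yet inflect differently (dehudilvogir, fitofal), so the last vowel is not what conditions the rule; the final letter is.
"nuwvuwbif" ends in -f. The one such stem in the data (fitof → fitofal) adds -al, so the same rule applies.
The other patterns: stems ending in -e add -ast; stems ending in -g add de- … -ir around the stem.
So nuwvuwbif → nuwvuwbifal.

nuwvuwbifal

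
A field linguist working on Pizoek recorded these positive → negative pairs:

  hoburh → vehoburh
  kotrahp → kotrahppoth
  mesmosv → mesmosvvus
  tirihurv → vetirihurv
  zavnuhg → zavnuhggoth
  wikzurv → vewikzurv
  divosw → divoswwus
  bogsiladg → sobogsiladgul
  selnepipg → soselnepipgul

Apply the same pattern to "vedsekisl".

vedsekisllus

tirihurv and mesmosv both end in -v yet inflect differently (vetirihurv, mesmosvvus), so the final letter is not what conditions the rule; the second-to-last letter is.
"vedsekisl" has second-to-last letter 's'. The stems whose second-to-last letter is 's' (mesmosv → mesmosvvus, divosw → divoswwus) double the final consonant and add -us.
The other patterns: stems whose second-to-last letter is 'h' double the final consonant and add -oth; stems whose second-to-last letter is 'r' add the prefix ve-; stems whose second-to-last letter is 'd' or 'p' add so- … -ul around the stem.
So vedsekisl → vedsekisllus.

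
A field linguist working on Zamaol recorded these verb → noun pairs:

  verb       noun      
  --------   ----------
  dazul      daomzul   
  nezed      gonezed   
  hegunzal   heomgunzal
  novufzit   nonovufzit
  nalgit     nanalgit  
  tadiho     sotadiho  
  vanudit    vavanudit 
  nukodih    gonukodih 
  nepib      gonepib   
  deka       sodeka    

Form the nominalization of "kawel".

hegunzal and deka both have last vowel 'a' yet inflect differently (heomgunzal, sodeka), so the last vowel is not what conditions the rule; the final letter is.
"kawel" ends in -l. The stems ending in -l (hegunzal → heomgunzal, dazul → daomzul) insert -om- after the first vowel.
So kawel → kaomwel.

kaomwel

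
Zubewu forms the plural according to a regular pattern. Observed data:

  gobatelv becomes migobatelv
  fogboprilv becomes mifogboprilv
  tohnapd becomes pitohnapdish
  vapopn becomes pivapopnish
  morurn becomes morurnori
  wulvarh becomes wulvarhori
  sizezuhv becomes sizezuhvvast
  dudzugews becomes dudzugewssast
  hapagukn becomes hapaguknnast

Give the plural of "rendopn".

vapopn and morurn both end in -n yet inflect differently (pivapopnish, morurnori), so the final letter is not what conditions the rule; the second-to-last letter is.
"rendopn" has second-to-last letter 'p'. The stems whose second-to-last letter is 'p' (tohnapd → pitohnapdish, vapopn → pivapopnish) add pi- … -ish around the stem.
So rendopn → pirendopnish.

pirendopnish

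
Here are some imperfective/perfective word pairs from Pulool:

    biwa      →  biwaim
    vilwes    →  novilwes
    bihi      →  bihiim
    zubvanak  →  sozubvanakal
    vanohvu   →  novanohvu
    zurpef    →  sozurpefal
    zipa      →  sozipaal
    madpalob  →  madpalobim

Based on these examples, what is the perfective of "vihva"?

novihva

zipa and biwa both end in -a yet inflect differently (sozipaal, biwaim), so the final letter is not what conditions the rule; the first letter is.
"vihva" begins with v-. The stems beginning with v- (vanohvu → novanohvu, vilwes → novilwes) add the prefix no-.
So vihva → novihva.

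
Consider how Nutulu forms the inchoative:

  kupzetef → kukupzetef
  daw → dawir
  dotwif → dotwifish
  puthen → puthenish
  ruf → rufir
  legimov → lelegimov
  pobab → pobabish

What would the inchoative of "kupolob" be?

kukupolob

ruf and dotwif both end in -f yet inflect differently (rufir, dotwifish), so the final letter is not what conditions the rule; the number of vowels is.
"kupolob" has 3 vowels. The stems with 3 vowels (kupzetef → kukupzetef, legimov → lelegimov) repeat the first consonant+vowel as a prefix.
So kupolob → kukupolob.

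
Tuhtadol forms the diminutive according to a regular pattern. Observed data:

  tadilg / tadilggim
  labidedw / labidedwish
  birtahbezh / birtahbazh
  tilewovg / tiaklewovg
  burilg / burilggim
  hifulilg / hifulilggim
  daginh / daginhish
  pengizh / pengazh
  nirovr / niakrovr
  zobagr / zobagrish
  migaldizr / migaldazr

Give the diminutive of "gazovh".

gaakzovh

nirovr and migaldizr both end in -r yet inflect differently (niakrovr, migaldazr), so the final letter is not what conditions the rule; the second-to-last letter is.
"gazovh" has second-to-last letter 'v'. The stems whose second-to-last letter is 'v' (tilewovg → tiaklewovg, nirovr → niakrovr) insert -ak- after the first vowel.
The other patterns: stems whose second-to-last letter is 'z' change the last vowel to 'a'; stems whose second-to-last letter is 'l' double the final consonant and add -im; stems whose second-to-last letter is 'd', 'g' or 'n' add -ish.
So gazovh → gaakzovh.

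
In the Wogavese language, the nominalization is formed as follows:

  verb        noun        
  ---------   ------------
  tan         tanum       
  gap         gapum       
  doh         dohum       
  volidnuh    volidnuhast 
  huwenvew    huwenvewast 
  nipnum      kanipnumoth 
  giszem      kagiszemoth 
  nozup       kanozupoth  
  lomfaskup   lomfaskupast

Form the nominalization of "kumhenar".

kumhenarast

gap and nozup both end in -p yet inflect differently (gapum, kanozupoth), so the final letter is not what conditions the rule; the number of vowels is.
"kumhenar" has 3 vowels. The stems with 3 vowels (lomfaskup → lomfaskupast, volidnuh → volidnuhast, huwenvew → huwenvewast) add -ast.
The other patterns: stems with 1 vowel add -um; stems with 2 vowels add ka- … -oth around the stem.
So kumhenar → kumhenarast.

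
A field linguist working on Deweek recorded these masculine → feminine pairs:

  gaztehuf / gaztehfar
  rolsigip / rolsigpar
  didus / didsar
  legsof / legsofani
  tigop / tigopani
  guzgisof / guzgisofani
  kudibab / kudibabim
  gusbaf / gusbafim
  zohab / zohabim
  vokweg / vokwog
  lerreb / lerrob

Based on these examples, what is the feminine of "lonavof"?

lonavofani

gaztehuf and legsof both end in -f yet inflect differently (gaztehfar, legsofani), so the final letter is not what conditions the rule; the last vowel is.
"lonavof" has last vowel 'o'. The stems whose last vowel is 'o' (legsof → legsofani, tigop → tigopani, guzgisof → guzgisofani) add -ani.
The other patterns: stems whose last vowel is 'i' or 'u' delete the last vowel and add -ar; stems whose last vowel is 'a' add -im; stems whose last vowel is 'e' change the last vowel to 'o'.
So lonavof → lonavofani.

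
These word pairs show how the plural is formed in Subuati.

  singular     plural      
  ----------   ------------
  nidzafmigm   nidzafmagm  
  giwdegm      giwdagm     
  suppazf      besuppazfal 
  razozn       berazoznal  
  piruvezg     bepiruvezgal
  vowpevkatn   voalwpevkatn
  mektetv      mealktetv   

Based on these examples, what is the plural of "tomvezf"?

betomvezfal

razozn and vowpevkatn both end in -n yet inflect differently (berazoznal, voalwpevkatn), so the final letter is not what conditions the rule; the second-to-last letter is.
"tomvezf" has second-to-last letter 'z'. The stems whose second-to-last letter is 'z' (suppazf → besuppazfal, razozn → berazoznal, piruvezg → bepiruvezgal) add be- … -al around the stem.
So tomvezf → betomvezfal.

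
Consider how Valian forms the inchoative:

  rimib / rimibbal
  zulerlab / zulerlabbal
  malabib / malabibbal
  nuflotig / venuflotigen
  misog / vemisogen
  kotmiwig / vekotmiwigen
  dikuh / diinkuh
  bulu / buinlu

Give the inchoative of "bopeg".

rimib and kotmiwig both have last vowel 'i' yet inflect differently (rimibbal, vekotmiwigen), so the last vowel is not what conditions the rule; the final letter is.
"bopeg" ends in -g. The stems ending in -g (kotmiwig → vekotmiwigen, nuflotig → venuflotigen, misog → vemisogen) add ve- … -en around the stem.
So bopeg → vebopegen.

vebopegen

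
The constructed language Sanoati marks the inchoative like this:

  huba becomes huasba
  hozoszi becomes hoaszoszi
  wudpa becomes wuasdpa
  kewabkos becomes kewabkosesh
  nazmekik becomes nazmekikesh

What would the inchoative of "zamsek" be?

zamsekesh

hozoszi and nazmekik both have last vowel 'i' yet inflect differently (hoaszoszi, nazmekikesh), so the last vowel is not what conditions the rule; whether the stem ends in a vowel or a consonant is.
"zamsek" ends in a consonant. The stems ending in a consonant (kewabkos → kewabkosesh, nazmekik → nazmekikesh) add -esh.
The other pattern: stems ending in a vowel insert -as- after the first vowel.
So zamsek → zamsekesh.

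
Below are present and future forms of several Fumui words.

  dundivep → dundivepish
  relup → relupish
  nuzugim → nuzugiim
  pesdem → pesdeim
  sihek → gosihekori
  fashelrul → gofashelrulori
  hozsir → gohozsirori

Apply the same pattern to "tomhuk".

dundivep and pesdem both have last vowel 'e' yet inflect differently (dundivepish, pesdeim), so the last vowel is not what conditions the rule; the final letter is.
"tomhuk" ends in -k. The one such stem in the data (sihek → gosihekori) adds go- … -ori around the stem, so the same rule applies.
So tomhuk → gotomhukori.

gotomhukori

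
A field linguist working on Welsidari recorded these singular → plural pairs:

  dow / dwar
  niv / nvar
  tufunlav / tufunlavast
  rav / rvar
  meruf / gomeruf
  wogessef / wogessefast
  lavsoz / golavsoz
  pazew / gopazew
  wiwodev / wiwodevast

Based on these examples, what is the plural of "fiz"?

dow and pazew both end in -w yet inflect differently (dwar, gopazew), so the final letter is not what conditions the rule; the number of vowels is.
"fiz" has 1 vowel. The stems with 1 vowel (niv → nvar, rav → rvar, dow → dwar) delete the last vowel and add -ar.
So fiz → fzar.

fzar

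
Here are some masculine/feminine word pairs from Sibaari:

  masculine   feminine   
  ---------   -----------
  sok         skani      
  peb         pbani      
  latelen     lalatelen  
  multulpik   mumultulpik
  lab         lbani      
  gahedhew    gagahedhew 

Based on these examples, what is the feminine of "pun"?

multulpik and sok both end in -k yet inflect differently (mumultulpik, skani), so the final letter is not what conditions the rule; the number of vowels is.
"pun" has 1 vowel. The stems with 1 vowel (peb → pbani, sok → skani, lab → lbani) delete the last vowel and add -ani.
The other pattern: stems with 3 vowels repeat the first consonant+vowel as a prefix.
So pun → pnani.

pnani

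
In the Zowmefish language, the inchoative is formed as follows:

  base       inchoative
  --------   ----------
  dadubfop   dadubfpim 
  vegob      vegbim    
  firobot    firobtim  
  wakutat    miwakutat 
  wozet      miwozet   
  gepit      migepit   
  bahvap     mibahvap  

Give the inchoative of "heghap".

firobot and wakutat both end in -t yet inflect differently (firobtim, miwakutat), so the final letter is not what conditions the rule; the last vowel is.
"heghap" has last vowel 'a'. The stems whose last vowel is 'a' (wakutat → miwakutat, bahvap → mibahvap) add the prefix mi-.
So heghap → miheghap.

miheghap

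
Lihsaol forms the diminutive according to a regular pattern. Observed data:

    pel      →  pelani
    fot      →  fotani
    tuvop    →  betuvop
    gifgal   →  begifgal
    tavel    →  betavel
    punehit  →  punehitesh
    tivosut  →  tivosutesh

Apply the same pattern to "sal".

salani

"sal" has 1 vowel. The stems with 1 vowel (pel → pelani, fot → fotani) add -ani.
So sal → salani.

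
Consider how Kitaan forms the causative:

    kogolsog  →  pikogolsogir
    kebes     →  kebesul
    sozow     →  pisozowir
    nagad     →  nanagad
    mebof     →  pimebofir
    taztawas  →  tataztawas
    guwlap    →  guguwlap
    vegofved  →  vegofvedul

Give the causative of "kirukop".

pikirukopir

kebes and taztawas both end in -s yet inflect differently (kebesul, tataztawas), so the final letter is not what conditions the rule; the last vowel is.
"kirukop" has last vowel 'o'. The stems whose last vowel is 'o' (sozow → pisozowir, mebof → pimebofir, kogolsog → pikogolsogir) add pi- … -ir around the stem.
So kirukop → pikirukopir.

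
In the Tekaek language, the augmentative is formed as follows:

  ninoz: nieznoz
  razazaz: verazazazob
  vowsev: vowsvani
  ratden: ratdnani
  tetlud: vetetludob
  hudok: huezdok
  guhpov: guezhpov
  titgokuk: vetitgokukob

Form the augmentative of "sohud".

vesohudob

vowsev and guhpov both end in -v yet inflect differently (vowsvani, guezhpov), so the final letter is not what conditions the rule; the last vowel is.
"sohud" has last vowel 'u'. The stems whose last vowel is 'u' (tetlud → vetetludob, titgokuk → vetitgokukob) add ve- … -ob around the stem.
The other patterns: stems whose last vowel is 'e' delete the last vowel and add -ani; stems whose last vowel is 'o' insert -ez- after the first vowel.
So sohud → vesohudob.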